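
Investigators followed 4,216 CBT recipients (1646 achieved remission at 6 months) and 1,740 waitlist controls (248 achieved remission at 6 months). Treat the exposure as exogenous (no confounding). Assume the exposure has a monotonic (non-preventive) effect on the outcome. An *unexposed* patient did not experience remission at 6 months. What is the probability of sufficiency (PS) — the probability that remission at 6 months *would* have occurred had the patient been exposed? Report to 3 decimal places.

PS ≈ 0.289

p₁ = P(outcome | exposed) = 1646/4216 = 0.39042
p₀ = P(outcome | unexposed) = 248/1740 = 0.14253
Under exogeneity and monotonicity, PS = (p₁ − p₀) / (1 − p₀).
PS = (0.39042 − 0.14253) / (1 − 0.14253) = 0.24789 / 0.85747 ≈ 0.2891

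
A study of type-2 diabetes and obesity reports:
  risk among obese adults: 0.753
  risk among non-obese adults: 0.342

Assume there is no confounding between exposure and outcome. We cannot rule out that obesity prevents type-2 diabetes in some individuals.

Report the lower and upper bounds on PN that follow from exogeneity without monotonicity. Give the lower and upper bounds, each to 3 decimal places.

0.546 ≤ PN ≤ 0.874

Let p₁ = 0.753, p₀ = 0.342.
Under exogeneity alone the bounds on PN are max{0,(p₁−p₀)/p₁} ≤ PN ≤ min{1,(1−p₀)/p₁}.
  lower = (p₁ − p₀)/p₁ = 0.411 / 0.753 ≈ 0.5458
  upper = min{1, (1 − p₀)/p₁} = 0.658 / 0.753 ≈ 0.8738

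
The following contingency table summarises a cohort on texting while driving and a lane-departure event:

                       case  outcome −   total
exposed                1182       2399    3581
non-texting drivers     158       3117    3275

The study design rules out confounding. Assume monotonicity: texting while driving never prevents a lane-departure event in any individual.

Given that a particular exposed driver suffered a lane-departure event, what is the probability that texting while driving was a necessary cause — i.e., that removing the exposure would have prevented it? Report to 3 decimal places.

p₁ = P(outcome | exposed) = 1182/3581 = 0.33008
p₀ = P(outcome | unexposed) = 158/3275 = 0.048244
Under exogeneity and monotonicity, PN = (p₁ − p₀)/p₁.
PN = (0.33008 − 0.048244) / 0.33008 ≈ 0.8538

PN ≈ 0.854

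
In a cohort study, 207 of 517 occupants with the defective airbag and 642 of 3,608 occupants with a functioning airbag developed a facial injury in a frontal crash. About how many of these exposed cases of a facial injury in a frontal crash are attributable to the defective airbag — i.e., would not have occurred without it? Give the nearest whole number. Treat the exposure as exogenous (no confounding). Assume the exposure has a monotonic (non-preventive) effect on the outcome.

about 115 cases

p₁ = P(outcome | exposed) = 207/517 = 0.40039
p₀ = P(outcome | unexposed) = 642/3608 = 0.17794
PN = (p₁ − p₀)/p₁ = (0.40039 − 0.17794) / 0.40039 ≈ 0.55559.
Attributable cases ≈ PN × (exposed cases) = 0.55559 × 207 ≈ 115.01.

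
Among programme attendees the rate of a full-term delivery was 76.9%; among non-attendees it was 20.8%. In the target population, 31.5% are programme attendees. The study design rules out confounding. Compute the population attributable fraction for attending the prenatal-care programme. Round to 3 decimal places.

PAF ≈ 0.459

p₁ = 0.769, p₀ = 0.208.
Overall risk P(Y=1) = π·p₁ + (1−π)·p₀ = 0.315×0.769 + 0.685×0.208 = 0.38472.
Under exogeneity, PAF = [P(Y=1) − p₀] / P(Y=1).
PAF = (0.38472 − 0.208) / 0.38472 ≈ 0.4593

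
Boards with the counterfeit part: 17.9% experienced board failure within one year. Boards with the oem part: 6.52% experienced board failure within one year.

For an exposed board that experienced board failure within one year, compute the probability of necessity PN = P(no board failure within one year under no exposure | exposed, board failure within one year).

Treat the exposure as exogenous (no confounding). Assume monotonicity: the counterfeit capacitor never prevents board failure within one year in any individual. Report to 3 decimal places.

p₁ = 0.179, p₀ = 0.0652.
Under exogeneity and monotonicity, PN = (p₁ − p₀) / p₁.
PN = (0.179 − 0.0652) / 0.179 = 0.1138 / 0.179 ≈ 0.6358

PN ≈ 0.636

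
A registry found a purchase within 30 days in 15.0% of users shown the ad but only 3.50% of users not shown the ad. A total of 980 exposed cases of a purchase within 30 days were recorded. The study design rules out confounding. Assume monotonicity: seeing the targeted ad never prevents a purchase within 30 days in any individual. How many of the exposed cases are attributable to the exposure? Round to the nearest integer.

p₁ = 0.15, p₀ = 0.035.
PN = (p₁ − p₀)/p₁ = (0.15 − 0.035) / 0.15 ≈ 0.76667.
Attributable cases ≈ PN × (exposed cases) = 0.76667 × 980 ≈ 751.33.

about 751 cases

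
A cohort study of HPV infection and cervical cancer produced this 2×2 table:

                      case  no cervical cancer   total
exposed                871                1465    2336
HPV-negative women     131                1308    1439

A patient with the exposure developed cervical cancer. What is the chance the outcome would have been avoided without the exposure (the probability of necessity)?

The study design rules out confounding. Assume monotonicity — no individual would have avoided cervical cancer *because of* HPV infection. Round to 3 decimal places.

p₁ = P(outcome | exposed) = 871/2336 = 0.37286
p₀ = P(outcome | unexposed) = 131/1439 = 0.091035
Under exogeneity and monotonicity, PN = (p₁ − p₀) / p₁.
PN = (0.37286 − 0.091035) / 0.37286 = 0.28182 / 0.37286 ≈ 0.7558

PN ≈ 0.756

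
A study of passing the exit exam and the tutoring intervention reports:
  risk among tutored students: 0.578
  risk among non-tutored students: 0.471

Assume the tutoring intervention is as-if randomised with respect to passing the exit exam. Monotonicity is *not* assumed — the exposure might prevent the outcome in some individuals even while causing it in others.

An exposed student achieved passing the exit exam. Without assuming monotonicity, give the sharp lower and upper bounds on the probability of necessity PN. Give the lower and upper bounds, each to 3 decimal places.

0.185 ≤ PN ≤ 0.915

Let p₁ = 0.578, p₀ = 0.471.
Under exogeneity alone the bounds on PN are max{0,(p₁−p₀)/p₁} ≤ PN ≤ min{1,(1−p₀)/p₁}.
  lower = (p₁ − p₀)/p₁ = 0.107 / 0.578 ≈ 0.1851
  upper = min{1, (1 − p₀)/p₁} = 0.529 / 0.578 ≈ 0.9152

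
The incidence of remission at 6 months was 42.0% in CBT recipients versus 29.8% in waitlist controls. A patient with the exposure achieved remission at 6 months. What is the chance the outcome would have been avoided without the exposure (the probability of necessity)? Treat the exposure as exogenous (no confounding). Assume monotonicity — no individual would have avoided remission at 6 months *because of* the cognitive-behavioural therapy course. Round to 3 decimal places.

p₁ = 0.42, p₀ = 0.298.
Under exogeneity and monotonicity, PN = (p₁ − p₀) / p₁.
PN = (0.42 − 0.298) / 0.42 = 0.122 / 0.42 ≈ 0.2905

PN ≈ 0.290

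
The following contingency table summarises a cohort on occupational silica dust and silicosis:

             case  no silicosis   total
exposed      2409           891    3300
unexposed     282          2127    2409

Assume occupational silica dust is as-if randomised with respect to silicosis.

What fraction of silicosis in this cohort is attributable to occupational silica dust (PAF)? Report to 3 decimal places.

PAF ≈ 0.752

p₁ = P(outcome | exposed) = 2409/3300 = 0.73
p₀ = P(outcome | unexposed) = 282/2409 = 0.11706
Exposure prevalence π = 3300/5709 = 0.57803; overall risk P(Y=1) = 0.47136.
Under exogeneity, PAF = [P(Y=1) − p₀]/P(Y=1).
PAF = (0.47136 − 0.11706) / 0.47136 ≈ 0.7517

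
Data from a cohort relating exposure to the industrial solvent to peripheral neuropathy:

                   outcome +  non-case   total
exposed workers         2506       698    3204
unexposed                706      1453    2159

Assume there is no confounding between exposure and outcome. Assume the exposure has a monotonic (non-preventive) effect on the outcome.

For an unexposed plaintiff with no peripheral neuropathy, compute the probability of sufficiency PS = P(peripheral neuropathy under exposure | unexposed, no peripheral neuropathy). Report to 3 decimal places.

p₁ = P(outcome | exposed) = 2506/3204 = 0.78215
p₀ = P(outcome | unexposed) = 706/2159 = 0.327
Under exogeneity and monotonicity, PS = (p₁ − p₀) / (1 − p₀).
PS = (0.78215 − 0.327) / (1 − 0.327) = 0.45514 / 0.673 ≈ 0.6763

PS ≈ 0.676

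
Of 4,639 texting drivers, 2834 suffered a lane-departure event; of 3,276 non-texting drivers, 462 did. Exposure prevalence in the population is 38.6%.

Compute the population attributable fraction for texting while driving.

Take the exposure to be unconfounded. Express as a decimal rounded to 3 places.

PAF ≈ 0.563

p₁ = P(outcome | exposed) = 2834/4639 = 0.61091
p₀ = P(outcome | unexposed) = 462/3276 = 0.14103
Overall risk P(Y=1) = π·p₁ + (1−π)·p₀ = 0.386×0.61091 + 0.614×0.14103 = 0.3224.
Under exogeneity, PAF = [P(Y=1) − p₀] / P(Y=1).
PAF = (0.3224 − 0.14103) / 0.3224 ≈ 0.5626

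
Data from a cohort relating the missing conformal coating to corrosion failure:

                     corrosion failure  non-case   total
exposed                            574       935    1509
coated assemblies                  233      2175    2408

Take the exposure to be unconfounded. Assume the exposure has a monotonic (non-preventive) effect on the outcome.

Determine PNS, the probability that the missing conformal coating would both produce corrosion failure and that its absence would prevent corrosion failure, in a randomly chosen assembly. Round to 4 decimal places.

p₁ = P(outcome | exposed) = 574/1509 = 0.38038
p₀ = P(outcome | unexposed) = 233/2408 = 0.096761
Under exogeneity and monotonicity, PNS = p₁ − p₀.
PNS = 0.38038 − 0.096761 = 0.28362

PNS ≈ 0.2836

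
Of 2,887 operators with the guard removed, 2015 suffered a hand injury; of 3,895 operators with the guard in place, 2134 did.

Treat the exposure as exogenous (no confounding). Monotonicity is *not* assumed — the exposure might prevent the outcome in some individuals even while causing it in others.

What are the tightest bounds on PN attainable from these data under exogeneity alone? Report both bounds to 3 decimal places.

p₁ = P(outcome | exposed) = 2015/2887 = 0.69796
p₀ = P(outcome | unexposed) = 2134/3895 = 0.54788
Under exogeneity alone the bounds on PN are max{0,(p₁−p₀)/p₁} ≤ PN ≤ min{1,(1−p₀)/p₁}.
  lower = (p₁ − p₀)/p₁ = 0.15007 / 0.69796 ≈ 0.2150
  upper = min{1, (1 − p₀)/p₁} = 0.45212 / 0.69796 ≈ 0.6478

0.215 ≤ PN ≤ 0.648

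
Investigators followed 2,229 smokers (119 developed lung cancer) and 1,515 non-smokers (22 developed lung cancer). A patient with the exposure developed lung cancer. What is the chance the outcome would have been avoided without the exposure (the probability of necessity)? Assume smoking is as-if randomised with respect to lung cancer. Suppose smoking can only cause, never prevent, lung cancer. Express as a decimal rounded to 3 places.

p₁ = P(outcome | exposed) = 119/2229 = 0.053387
p₀ = P(outcome | unexposed) = 22/1515 = 0.014521
Under exogeneity and monotonicity, PN = (p₁ − p₀) / p₁.
PN = (0.053387 − 0.014521) / 0.053387 = 0.038866 / 0.053387 ≈ 0.7280

PN ≈ 0.728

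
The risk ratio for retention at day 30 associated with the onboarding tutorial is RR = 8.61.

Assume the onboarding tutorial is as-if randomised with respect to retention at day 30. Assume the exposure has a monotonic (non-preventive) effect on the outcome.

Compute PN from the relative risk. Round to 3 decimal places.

PN ≈ 0.884

Under exogeneity and monotonicity, PN = (RR − 1) / RR = 1 − 1/RR.
PN = (8.61 − 1) / 8.61 = 7.61 / 8.61 ≈ 0.8839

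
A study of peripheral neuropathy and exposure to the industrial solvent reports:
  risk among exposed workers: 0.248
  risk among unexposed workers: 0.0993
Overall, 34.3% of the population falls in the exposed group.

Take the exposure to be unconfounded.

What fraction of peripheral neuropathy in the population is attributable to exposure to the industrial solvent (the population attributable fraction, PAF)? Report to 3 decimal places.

Let p₁ = 0.248, p₀ = 0.0993.
Overall risk P(Y=1) = π·p₁ + (1−π)·p₀ = 0.343×0.248 + 0.657×0.0993 = 0.1503.
Under exogeneity, PAF = [P(Y=1) − p₀] / P(Y=1).
PAF = (0.1503 − 0.0993) / 0.1503 ≈ 0.3393

PAF ≈ 0.339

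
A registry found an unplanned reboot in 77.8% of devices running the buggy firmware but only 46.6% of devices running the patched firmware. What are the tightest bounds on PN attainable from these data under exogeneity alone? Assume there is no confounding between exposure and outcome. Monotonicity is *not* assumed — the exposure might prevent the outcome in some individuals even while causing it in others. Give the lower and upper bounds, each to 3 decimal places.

0.401 ≤ PN ≤ 0.686

p₁ = 0.778, p₀ = 0.466.
Under exogeneity alone the bounds on PN are max{0,(p₁−p₀)/p₁} ≤ PN ≤ min{1,(1−p₀)/p₁}.
  lower = (p₁ − p₀)/p₁ = 0.312 / 0.778 ≈ 0.4010
  upper = min{1, (1 − p₀)/p₁} = 0.534 / 0.778 ≈ 0.6864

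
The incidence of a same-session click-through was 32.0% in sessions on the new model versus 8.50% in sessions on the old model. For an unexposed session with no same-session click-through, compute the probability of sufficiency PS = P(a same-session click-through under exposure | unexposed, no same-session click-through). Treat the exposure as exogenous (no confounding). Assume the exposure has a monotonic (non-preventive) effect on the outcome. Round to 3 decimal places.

PS ≈ 0.257

p₁ = 0.32, p₀ = 0.085.
Under exogeneity and monotonicity, PS = (p₁ − p₀) / (1 − p₀).
PS = (0.32 − 0.085) / (1 − 0.085) = 0.235 / 0.915 ≈ 0.2568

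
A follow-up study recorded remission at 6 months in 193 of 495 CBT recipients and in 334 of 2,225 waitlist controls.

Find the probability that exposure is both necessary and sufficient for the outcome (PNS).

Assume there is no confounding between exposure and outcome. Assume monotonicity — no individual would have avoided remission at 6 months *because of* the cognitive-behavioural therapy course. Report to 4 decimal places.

p₁ = P(outcome | exposed) = 193/495 = 0.3899
p₀ = P(outcome | unexposed) = 334/2225 = 0.15011
Under exogeneity and monotonicity, PNS = p₁ − p₀.
PNS = 0.3899 − 0.15011 = 0.23979

PNS ≈ 0.2398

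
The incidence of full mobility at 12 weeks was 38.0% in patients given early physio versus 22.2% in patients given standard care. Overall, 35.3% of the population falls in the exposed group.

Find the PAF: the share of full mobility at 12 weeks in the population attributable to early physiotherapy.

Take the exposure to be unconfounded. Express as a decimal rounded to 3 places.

p₁ = 0.38, p₀ = 0.222.
Overall risk P(Y=1) = π·p₁ + (1−π)·p₀ = 0.353×0.38 + 0.647×0.222 = 0.27777.
Under exogeneity, PAF = [P(Y=1) − p₀] / P(Y=1).
PAF = (0.27777 − 0.222) / 0.27777 ≈ 0.2008

PAF ≈ 0.201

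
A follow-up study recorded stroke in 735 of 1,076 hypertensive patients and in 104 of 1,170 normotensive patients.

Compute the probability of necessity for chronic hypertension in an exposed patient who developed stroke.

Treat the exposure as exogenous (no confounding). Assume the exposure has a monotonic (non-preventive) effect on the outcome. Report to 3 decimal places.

PN ≈ 0.870

p₁ = P(outcome | exposed) = 735/1076 = 0.68309
p₀ = P(outcome | unexposed) = 104/1170 = 0.088889
Under exogeneity and monotonicity, PN = (p₁ − p₀) / p₁.
PN = (0.68309 − 0.088889) / 0.68309 = 0.5942 / 0.68309 ≈ 0.8699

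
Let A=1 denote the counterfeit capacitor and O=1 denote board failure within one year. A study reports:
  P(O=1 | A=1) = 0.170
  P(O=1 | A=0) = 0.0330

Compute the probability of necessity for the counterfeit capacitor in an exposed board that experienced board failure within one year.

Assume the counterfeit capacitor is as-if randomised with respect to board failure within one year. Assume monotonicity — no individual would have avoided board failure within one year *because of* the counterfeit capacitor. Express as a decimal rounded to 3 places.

Let p₁ = 0.17, p₀ = 0.033.
Under exogeneity and monotonicity, PN = (p₁ − p₀) / p₁.
PN = (0.17 − 0.033) / 0.17 = 0.137 / 0.17 ≈ 0.8059

PN ≈ 0.806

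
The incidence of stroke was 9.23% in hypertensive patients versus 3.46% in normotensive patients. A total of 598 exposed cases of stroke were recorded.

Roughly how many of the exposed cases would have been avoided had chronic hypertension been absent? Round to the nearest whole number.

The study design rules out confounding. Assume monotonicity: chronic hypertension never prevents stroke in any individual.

about 374 cases

p₁ = 0.0923, p₀ = 0.0346.
PN = (p₁ − p₀)/p₁ = (0.0923 − 0.0346) / 0.0923 ≈ 0.62514.
Attributable cases ≈ PN × (exposed cases) = 0.62514 × 598 ≈ 373.83.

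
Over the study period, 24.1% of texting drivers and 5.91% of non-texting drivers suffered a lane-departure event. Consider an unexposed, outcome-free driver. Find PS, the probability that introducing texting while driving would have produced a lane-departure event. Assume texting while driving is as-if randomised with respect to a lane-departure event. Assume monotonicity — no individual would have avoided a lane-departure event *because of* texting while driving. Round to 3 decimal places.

p₁ = 0.241, p₀ = 0.0591.
Under exogeneity and monotonicity, PS = (p₁ − p₀) / (1 − p₀).
PS = (0.241 − 0.0591) / (1 − 0.0591) = 0.1819 / 0.9409 ≈ 0.1933

PS ≈ 0.193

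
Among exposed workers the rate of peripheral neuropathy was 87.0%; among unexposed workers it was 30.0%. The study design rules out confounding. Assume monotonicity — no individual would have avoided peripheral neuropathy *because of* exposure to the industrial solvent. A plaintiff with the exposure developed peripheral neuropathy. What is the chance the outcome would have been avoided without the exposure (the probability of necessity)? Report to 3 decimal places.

p₁ = 0.87, p₀ = 0.3.
Under exogeneity and monotonicity, PN = (p₁ − p₀) / p₁.
PN = (0.87 − 0.3) / 0.87 = 0.57 / 0.87 ≈ 0.6552

PN ≈ 0.655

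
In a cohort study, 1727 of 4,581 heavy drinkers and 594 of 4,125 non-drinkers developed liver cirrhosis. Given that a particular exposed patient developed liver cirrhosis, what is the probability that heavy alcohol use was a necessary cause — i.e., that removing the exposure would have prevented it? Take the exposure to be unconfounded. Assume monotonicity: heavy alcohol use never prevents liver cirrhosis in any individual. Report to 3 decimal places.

p₁ = P(outcome | exposed) = 1727/4581 = 0.37699
p₀ = P(outcome | unexposed) = 594/4125 = 0.144
Under exogeneity and monotonicity, PN = (p₁ − p₀) / p₁.
PN = (0.37699 − 0.144) / 0.37699 = 0.23299 / 0.37699 ≈ 0.6180

PN ≈ 0.618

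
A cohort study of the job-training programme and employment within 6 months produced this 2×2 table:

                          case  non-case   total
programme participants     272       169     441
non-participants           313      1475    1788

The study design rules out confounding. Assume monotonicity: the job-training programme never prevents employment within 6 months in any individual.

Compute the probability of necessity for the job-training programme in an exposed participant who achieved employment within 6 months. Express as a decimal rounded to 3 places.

PN ≈ 0.716

p₁ = P(outcome | exposed) = 272/441 = 0.61678
p₀ = P(outcome | unexposed) = 313/1788 = 0.17506
Under exogeneity and monotonicity, PN = (p₁ − p₀) / p₁.
PN = (0.61678 − 0.17506) / 0.61678 = 0.44172 / 0.61678 ≈ 0.7162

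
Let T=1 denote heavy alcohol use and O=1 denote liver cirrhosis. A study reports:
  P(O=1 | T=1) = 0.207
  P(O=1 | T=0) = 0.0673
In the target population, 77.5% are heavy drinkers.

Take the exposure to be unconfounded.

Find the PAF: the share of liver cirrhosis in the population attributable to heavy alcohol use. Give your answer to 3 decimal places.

PAF ≈ 0.617

Let p₁ = 0.207, p₀ = 0.0673.
Overall risk P(Y=1) = π·p₁ + (1−π)·p₀ = 0.775×0.207 + 0.225×0.0673 = 0.17557.
Under exogeneity, PAF = [P(Y=1) − p₀] / P(Y=1).
PAF = (0.17557 − 0.0673) / 0.17557 ≈ 0.6167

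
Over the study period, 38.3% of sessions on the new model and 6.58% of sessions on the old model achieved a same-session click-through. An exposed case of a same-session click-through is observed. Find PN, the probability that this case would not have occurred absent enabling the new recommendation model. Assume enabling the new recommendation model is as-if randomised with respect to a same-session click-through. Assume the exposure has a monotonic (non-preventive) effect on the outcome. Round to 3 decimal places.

PN ≈ 0.828

p₁ = 0.383, p₀ = 0.0658.
Under exogeneity and monotonicity, PN = (p₁ − p₀) / p₁.
PN = (0.383 − 0.0658) / 0.383 = 0.3172 / 0.383 ≈ 0.8282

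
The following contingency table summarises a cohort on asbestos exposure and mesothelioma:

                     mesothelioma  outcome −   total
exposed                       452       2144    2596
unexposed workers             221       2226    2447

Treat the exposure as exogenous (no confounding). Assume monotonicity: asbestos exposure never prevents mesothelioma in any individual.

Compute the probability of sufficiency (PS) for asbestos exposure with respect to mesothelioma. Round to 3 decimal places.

PS ≈ 0.092

p₁ = P(outcome | exposed) = 452/2596 = 0.17411
p₀ = P(outcome | unexposed) = 221/2447 = 0.090315
Under exogeneity and monotonicity, PS = (p₁ − p₀)/(1 − p₀).
PS = (0.17411 − 0.090315) / 0.90969 ≈ 0.0921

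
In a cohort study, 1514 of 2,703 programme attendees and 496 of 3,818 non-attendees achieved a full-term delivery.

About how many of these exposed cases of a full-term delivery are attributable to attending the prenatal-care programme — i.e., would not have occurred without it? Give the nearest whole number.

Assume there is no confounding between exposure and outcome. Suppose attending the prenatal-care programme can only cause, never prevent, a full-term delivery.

p₁ = P(outcome | exposed) = 1514/2703 = 0.56012
p₀ = P(outcome | unexposed) = 496/3818 = 0.12991
PN = (p₁ − p₀)/p₁ = (0.56012 − 0.12991) / 0.56012 ≈ 0.76807.
Attributable cases ≈ PN × (exposed cases) = 0.76807 × 1514 ≈ 1162.85.

about 1163 cases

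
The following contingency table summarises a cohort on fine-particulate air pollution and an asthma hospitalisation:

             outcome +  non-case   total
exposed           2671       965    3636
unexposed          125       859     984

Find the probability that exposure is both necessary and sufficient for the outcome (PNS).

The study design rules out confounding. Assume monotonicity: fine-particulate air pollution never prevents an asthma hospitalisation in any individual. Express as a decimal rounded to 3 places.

p₁ = P(outcome | exposed) = 2671/3636 = 0.7346
p₀ = P(outcome | unexposed) = 125/984 = 0.12703
Under exogeneity and monotonicity, PNS = p₁ − p₀.
PNS = 0.7346 − 0.12703 = 0.60757

PNS ≈ 0.608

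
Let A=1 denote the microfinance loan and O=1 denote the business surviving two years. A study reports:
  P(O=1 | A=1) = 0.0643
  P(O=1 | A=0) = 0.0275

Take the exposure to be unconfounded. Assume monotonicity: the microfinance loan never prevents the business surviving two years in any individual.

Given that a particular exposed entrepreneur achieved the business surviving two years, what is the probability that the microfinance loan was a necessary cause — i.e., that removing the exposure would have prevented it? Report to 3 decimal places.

Let p₁ = 0.0643, p₀ = 0.0275.
Under exogeneity and monotonicity, PN = (p₁ − p₀) / p₁.
PN = (0.0643 − 0.0275) / 0.0643 = 0.0368 / 0.0643 ≈ 0.5723

PN ≈ 0.572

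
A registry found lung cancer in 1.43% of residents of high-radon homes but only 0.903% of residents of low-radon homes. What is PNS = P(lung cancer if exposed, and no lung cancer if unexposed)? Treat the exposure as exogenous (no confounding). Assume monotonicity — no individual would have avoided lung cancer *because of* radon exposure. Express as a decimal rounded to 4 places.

p₁ = 0.0143, p₀ = 0.00903.
Under exogeneity and monotonicity, PNS = p₁ − p₀.
PNS = 0.0143 − 0.00903 = 0.00527

PNS ≈ 0.0053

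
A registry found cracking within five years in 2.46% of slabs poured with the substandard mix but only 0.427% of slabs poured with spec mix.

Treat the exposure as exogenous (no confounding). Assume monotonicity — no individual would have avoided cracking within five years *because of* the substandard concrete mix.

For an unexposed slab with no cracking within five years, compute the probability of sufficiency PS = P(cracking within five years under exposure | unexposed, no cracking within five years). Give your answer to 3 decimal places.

PS ≈ 0.020

p₁ = 0.0246, p₀ = 0.00427.
Under exogeneity and monotonicity, PS = (p₁ − p₀) / (1 − p₀).
PS = (0.0246 − 0.00427) / (1 − 0.00427) = 0.02033 / 0.99573 ≈ 0.0204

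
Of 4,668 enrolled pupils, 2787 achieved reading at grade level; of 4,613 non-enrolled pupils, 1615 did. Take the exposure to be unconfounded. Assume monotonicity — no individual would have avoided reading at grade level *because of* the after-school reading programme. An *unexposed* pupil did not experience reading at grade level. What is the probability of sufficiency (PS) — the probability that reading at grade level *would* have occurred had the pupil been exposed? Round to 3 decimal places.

p₁ = P(outcome | exposed) = 2787/4668 = 0.59704
p₀ = P(outcome | unexposed) = 1615/4613 = 0.3501
Under exogeneity and monotonicity, PS = (p₁ − p₀) / (1 − p₀).
PS = (0.59704 − 0.3501) / (1 − 0.3501) = 0.24695 / 0.6499 ≈ 0.3800

PS ≈ 0.380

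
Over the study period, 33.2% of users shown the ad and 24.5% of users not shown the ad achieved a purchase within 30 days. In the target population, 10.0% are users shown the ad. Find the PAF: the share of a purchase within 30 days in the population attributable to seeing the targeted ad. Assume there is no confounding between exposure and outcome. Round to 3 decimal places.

p₁ = 0.332, p₀ = 0.245.
Overall risk P(Y=1) = π·p₁ + (1−π)·p₀ = 0.1×0.332 + 0.9×0.245 = 0.2537.
Under exogeneity, PAF = [P(Y=1) − p₀] / P(Y=1).
PAF = (0.2537 − 0.245) / 0.2537 ≈ 0.0343

PAF ≈ 0.034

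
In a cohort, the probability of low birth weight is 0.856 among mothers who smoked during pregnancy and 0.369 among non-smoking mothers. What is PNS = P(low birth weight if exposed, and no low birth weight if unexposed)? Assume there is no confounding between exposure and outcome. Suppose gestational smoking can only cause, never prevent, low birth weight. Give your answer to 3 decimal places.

PNS ≈ 0.487

Let p₁ = 0.856, p₀ = 0.369.
Under exogeneity and monotonicity, PNS = p₁ − p₀.
PNS = 0.856 − 0.369 = 0.487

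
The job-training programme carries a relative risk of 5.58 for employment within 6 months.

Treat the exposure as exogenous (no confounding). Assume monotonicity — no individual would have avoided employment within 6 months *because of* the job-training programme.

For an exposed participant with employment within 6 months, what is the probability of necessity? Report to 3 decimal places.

Under exogeneity and monotonicity, PN = (RR − 1) / RR = 1 − 1/RR.
PN = (5.58 − 1) / 5.58 = 4.58 / 5.58 ≈ 0.8208

PN ≈ 0.821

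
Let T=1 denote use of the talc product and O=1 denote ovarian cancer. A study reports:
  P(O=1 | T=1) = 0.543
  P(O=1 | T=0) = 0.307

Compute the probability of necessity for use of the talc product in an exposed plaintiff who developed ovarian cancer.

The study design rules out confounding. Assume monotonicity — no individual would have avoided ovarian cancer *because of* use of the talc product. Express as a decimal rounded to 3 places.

Let p₁ = 0.543, p₀ = 0.307.
Under exogeneity and monotonicity, PN = (p₁ − p₀) / p₁.
PN = (0.543 − 0.307) / 0.543 = 0.236 / 0.543 ≈ 0.4346

PN ≈ 0.435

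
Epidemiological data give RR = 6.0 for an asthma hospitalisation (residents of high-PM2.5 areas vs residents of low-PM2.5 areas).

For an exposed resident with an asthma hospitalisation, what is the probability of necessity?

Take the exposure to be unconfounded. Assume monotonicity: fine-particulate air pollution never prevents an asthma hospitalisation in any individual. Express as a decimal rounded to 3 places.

PN ≈ 0.833

Under exogeneity and monotonicity, PN = (RR − 1) / RR = 1 − 1/RR.
PN = (6.0 − 1) / 6.0 = 5 / 6.0 ≈ 0.8333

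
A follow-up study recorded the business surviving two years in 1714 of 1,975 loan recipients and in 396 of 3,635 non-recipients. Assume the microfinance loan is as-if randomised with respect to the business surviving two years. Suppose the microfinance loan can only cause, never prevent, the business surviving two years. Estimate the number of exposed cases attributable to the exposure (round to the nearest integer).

about 1499 cases

p₁ = P(outcome | exposed) = 1714/1975 = 0.86785
p₀ = P(outcome | unexposed) = 396/3635 = 0.10894
PN = (p₁ − p₀)/p₁ = (0.86785 − 0.10894) / 0.86785 ≈ 0.87447.
Attributable cases ≈ PN × (exposed cases) = 0.87447 × 1714 ≈ 1498.84.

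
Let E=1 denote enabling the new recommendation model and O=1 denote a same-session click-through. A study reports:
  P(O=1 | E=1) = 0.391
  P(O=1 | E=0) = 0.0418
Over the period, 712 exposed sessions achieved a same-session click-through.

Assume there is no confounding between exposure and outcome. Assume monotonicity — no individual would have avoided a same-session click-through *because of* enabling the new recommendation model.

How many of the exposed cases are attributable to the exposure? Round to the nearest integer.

Let p₁ = 0.391, p₀ = 0.0418.
PN = (p₁ − p₀)/p₁ = (0.391 − 0.0418) / 0.391 ≈ 0.89309.
Attributable cases ≈ PN × (exposed cases) = 0.89309 × 712 ≈ 635.88.

about 636 cases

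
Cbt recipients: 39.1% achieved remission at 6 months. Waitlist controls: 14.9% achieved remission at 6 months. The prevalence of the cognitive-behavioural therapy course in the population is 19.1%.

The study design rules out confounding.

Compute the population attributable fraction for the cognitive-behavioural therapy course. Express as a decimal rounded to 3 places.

PAF ≈ 0.237

p₁ = 0.391, p₀ = 0.149.
Overall risk P(Y=1) = π·p₁ + (1−π)·p₀ = 0.191×0.391 + 0.809×0.149 = 0.19522.
Under exogeneity, PAF = [P(Y=1) − p₀] / P(Y=1).
PAF = (0.19522 − 0.149) / 0.19522 ≈ 0.2368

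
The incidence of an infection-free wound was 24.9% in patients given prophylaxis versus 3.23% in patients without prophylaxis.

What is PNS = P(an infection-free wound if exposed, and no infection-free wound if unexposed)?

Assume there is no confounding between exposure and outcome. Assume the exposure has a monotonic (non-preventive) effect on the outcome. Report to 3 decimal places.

p₁ = 0.249, p₀ = 0.0323.
Under exogeneity and monotonicity, PNS = p₁ − p₀.
PNS = 0.249 − 0.0323 = 0.2167

PNS ≈ 0.217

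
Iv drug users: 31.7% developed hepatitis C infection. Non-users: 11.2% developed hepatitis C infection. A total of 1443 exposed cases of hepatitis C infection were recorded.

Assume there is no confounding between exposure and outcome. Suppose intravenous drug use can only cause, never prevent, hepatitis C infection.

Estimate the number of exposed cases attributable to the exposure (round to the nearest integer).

p₁ = 0.317, p₀ = 0.112.
PN = (p₁ − p₀)/p₁ = (0.317 − 0.112) / 0.317 ≈ 0.64669.
Attributable cases ≈ PN × (exposed cases) = 0.64669 × 1443 ≈ 933.17.

about 933 cases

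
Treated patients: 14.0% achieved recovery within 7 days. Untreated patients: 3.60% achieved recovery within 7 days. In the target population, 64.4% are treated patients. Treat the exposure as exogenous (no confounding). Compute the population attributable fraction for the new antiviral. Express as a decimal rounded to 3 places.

p₁ = 0.14, p₀ = 0.036.
Overall risk P(Y=1) = π·p₁ + (1−π)·p₀ = 0.644×0.14 + 0.356×0.036 = 0.10298.
Under exogeneity, PAF = [P(Y=1) − p₀] / P(Y=1).
PAF = (0.10298 − 0.036) / 0.10298 ≈ 0.6504

PAF ≈ 0.650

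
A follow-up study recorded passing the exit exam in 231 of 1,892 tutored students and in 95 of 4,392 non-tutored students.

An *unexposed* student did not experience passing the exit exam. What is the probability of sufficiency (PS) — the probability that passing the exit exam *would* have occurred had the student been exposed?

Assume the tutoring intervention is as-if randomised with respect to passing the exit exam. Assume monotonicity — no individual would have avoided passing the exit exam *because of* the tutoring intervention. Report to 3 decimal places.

PS ≈ 0.103

p₁ = P(outcome | exposed) = 231/1892 = 0.12209
p₀ = P(outcome | unexposed) = 95/4392 = 0.02163
Under exogeneity and monotonicity, PS = (p₁ − p₀) / (1 − p₀).
PS = (0.12209 − 0.02163) / (1 − 0.02163) = 0.10046 / 0.97837 ≈ 0.1027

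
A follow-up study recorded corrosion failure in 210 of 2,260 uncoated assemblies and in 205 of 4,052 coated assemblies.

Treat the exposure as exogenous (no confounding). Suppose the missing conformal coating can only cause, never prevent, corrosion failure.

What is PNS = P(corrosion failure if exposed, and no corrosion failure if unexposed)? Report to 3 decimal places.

PNS ≈ 0.042

p₁ = P(outcome | exposed) = 210/2260 = 0.09292
p₀ = P(outcome | unexposed) = 205/4052 = 0.050592
Under exogeneity and monotonicity, PNS = p₁ − p₀.
PNS = 0.09292 − 0.050592 = 0.042328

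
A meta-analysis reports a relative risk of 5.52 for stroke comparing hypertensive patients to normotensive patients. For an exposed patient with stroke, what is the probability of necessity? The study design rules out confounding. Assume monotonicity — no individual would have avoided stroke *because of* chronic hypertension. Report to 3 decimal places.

PN ≈ 0.819

Under exogeneity and monotonicity, PN = (RR − 1) / RR = 1 − 1/RR.
PN = (5.52 − 1) / 5.52 = 4.52 / 5.52 ≈ 0.8188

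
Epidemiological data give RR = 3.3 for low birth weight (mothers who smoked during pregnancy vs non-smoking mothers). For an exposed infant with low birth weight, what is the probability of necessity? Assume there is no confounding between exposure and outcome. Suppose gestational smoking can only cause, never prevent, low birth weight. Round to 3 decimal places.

PN ≈ 0.697

Under exogeneity and monotonicity, PN = (RR − 1) / RR = 1 − 1/RR.
PN = (3.3 − 1) / 3.3 = 2.3 / 3.3 ≈ 0.6970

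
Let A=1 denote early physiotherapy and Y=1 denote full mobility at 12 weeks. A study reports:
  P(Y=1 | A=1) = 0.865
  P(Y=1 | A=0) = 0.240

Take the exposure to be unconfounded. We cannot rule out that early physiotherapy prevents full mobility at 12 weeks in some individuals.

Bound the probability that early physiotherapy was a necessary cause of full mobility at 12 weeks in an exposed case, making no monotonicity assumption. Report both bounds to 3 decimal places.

Let p₁ = 0.865, p₀ = 0.24.
Under exogeneity alone the bounds on PN are max{0,(p₁−p₀)/p₁} ≤ PN ≤ min{1,(1−p₀)/p₁}.
  lower = (p₁ − p₀)/p₁ = 0.625 / 0.865 ≈ 0.7225
  upper = min{1, (1 − p₀)/p₁} = 0.76 / 0.865 ≈ 0.8786

0.723 ≤ PN ≤ 0.879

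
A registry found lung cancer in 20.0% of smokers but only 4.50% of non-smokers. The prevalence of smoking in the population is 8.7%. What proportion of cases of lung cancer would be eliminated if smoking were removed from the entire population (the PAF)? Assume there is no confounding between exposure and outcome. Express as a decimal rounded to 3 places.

PAF ≈ 0.231

p₁ = 0.2, p₀ = 0.045.
Overall risk P(Y=1) = π·p₁ + (1−π)·p₀ = 0.087×0.2 + 0.913×0.045 = 0.058485.
Under exogeneity, PAF = [P(Y=1) − p₀] / P(Y=1).
PAF = (0.058485 − 0.045) / 0.058485 ≈ 0.2306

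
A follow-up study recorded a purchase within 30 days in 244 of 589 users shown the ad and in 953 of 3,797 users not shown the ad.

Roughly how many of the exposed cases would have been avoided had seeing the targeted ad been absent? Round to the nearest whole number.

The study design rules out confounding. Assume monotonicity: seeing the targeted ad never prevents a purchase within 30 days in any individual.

p₁ = P(outcome | exposed) = 244/589 = 0.41426
p₀ = P(outcome | unexposed) = 953/3797 = 0.25099
PN = (p₁ − p₀)/p₁ = (0.41426 − 0.25099) / 0.41426 ≈ 0.39413.
Attributable cases ≈ PN × (exposed cases) = 0.39413 × 244 ≈ 96.17.

about 96 cases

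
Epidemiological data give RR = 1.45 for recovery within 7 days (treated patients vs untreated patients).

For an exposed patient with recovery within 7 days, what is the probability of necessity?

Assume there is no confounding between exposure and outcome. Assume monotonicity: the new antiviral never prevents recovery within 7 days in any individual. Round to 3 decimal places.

Under exogeneity and monotonicity, PN = (RR − 1) / RR = 1 − 1/RR.
PN = (1.45 − 1) / 1.45 = 0.45 / 1.45 ≈ 0.3103

PN ≈ 0.310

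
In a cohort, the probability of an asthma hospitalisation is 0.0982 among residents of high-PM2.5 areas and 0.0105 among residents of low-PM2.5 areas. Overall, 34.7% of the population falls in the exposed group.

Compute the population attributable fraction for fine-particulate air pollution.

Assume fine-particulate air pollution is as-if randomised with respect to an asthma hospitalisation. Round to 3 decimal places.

Let p₁ = 0.0982, p₀ = 0.0105.
Overall risk P(Y=1) = π·p₁ + (1−π)·p₀ = 0.347×0.0982 + 0.653×0.0105 = 0.040932.
Under exogeneity, PAF = [P(Y=1) − p₀] / P(Y=1).
PAF = (0.040932 − 0.0105) / 0.040932 ≈ 0.7435

PAF ≈ 0.743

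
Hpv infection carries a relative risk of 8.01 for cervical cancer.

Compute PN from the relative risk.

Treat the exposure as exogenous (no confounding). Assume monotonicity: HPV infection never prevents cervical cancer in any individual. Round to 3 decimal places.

Under exogeneity and monotonicity, PN = (RR − 1) / RR = 1 − 1/RR.
PN = (8.01 − 1) / 8.01 = 7.01 / 8.01 ≈ 0.8752

PN ≈ 0.875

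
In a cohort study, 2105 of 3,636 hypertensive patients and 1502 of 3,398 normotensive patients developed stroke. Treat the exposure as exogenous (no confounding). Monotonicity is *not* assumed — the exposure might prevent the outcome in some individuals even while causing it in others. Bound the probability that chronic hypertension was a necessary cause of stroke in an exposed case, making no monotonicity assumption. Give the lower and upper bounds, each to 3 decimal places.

p₁ = P(outcome | exposed) = 2105/3636 = 0.57893
p₀ = P(outcome | unexposed) = 1502/3398 = 0.44202
Under exogeneity alone the bounds on PN are max{0,(p₁−p₀)/p₁} ≤ PN ≤ min{1,(1−p₀)/p₁}.
  lower = (p₁ − p₀)/p₁ = 0.13691 / 0.57893 ≈ 0.2365
  upper = min{1, (1 − p₀)/p₁} = 0.55798 / 0.57893 ≈ 0.9638

0.236 ≤ PN ≤ 0.964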